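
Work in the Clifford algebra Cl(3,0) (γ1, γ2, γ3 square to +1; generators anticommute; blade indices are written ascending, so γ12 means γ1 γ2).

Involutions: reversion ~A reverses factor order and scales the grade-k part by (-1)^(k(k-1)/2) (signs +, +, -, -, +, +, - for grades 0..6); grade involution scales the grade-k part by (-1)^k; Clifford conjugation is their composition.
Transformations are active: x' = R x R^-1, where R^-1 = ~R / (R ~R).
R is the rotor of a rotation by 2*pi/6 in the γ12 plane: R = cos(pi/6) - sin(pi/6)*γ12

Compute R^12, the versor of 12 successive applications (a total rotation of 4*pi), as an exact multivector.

Because a rotor carries half the rotation angle, composing 12 copies of this γ12-plane rotor multiplies the phase: 12*(pi/6) = 2*pi, hence R^12 = cos(2*pi) - sin(2*pi)*γ12.
cos(2*pi) = 1 and sin(2*pi) = 0, so R^12 = 1. The total rotation 4*pi is 2 full turns, so every vector returns to itself, yet the rotor is +1, back on the identity sheet (an even number of 2*pi turns).
Answer: 1


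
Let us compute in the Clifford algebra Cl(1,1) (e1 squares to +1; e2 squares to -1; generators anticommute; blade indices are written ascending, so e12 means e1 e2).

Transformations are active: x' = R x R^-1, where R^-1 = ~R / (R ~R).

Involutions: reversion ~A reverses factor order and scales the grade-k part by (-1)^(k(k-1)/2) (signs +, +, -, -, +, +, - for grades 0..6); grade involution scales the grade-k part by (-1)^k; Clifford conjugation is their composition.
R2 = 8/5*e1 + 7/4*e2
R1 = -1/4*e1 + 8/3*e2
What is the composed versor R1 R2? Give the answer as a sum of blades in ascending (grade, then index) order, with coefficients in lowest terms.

Distribute over the terms of R1 (each basis-blade product reordered to ascending indices, repeated generators contracted through their squares):
(-1/4*e1) R2 = -2/5 - 7/16*e12
(8/3*e2) R2 = -14/3 - 64/15*e12
Summing the partial products and collecting blades:
Answer: -76/15 - 1129/240*e12


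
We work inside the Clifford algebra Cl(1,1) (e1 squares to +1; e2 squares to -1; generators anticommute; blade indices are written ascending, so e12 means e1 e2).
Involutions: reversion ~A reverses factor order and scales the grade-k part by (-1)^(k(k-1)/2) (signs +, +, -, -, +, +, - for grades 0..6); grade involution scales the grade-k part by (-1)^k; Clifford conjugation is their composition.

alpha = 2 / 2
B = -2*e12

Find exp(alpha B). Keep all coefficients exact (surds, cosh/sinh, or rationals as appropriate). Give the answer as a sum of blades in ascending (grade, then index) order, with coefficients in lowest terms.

B^2 = (-2)^2*(e12)^2 = 4*(+1) = 4 (a basis 2-blade squares to minus the product of its generators' squares).
B^2 = 4 — hyperbolic case — the even/odd split gives cosh and sinh: l = 2, alpha*l = 2, so exp(alpha B) = cosh(2) + (sinh(2)/2)*B = cosh(2) + (sinh(2)/2)*B.
Answer: cosh(2) - sinh(2)*e12


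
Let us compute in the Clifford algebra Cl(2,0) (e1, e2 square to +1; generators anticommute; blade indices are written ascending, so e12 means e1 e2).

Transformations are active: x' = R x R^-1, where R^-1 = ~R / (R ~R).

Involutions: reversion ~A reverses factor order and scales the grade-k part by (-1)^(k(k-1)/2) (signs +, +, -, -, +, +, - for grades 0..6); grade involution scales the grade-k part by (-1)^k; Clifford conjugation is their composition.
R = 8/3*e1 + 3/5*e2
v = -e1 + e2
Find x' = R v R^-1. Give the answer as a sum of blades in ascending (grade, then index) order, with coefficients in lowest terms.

~R = 8/3*e1 + 3/5*e2, and R ~R = 1681/225, so R^-1 = ~R / (1681/225).
R v = -31/15 + 49/15*e12
Answer: -799/1681*e1 - 2239/1681*e2


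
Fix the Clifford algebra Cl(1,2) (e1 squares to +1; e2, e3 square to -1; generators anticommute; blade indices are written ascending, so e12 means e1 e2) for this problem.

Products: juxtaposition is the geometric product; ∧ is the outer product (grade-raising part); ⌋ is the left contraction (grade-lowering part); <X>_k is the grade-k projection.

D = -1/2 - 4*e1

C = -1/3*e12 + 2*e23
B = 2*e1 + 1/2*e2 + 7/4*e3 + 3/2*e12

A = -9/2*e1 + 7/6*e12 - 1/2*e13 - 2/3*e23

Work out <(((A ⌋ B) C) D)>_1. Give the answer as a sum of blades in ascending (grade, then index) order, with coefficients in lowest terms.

step 1: -29/4 - 27/4*e2
step 2: 9/4*e1 + 27/2*e3 + 29/12*e12 - 29/2*e23
step 3: -9 - 9/8*e1 + 29/3*e2 - 27/4*e3 - 29/24*e12 + 54*e13 + 29/4*e23 + 58*e123
step 4: -9/8*e1 + 29/3*e2 - 27/4*e3
Answer: -9/8*e1 + 29/3*e2 - 27/4*e3


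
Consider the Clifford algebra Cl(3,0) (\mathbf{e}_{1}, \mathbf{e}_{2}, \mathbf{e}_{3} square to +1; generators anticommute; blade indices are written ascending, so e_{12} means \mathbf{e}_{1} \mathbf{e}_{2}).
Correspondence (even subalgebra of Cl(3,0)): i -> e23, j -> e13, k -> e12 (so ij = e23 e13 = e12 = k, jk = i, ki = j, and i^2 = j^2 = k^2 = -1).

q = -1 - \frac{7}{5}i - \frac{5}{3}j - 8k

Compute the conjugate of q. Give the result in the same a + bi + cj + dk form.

In blades: q = -1 - 8 e_{12} - \frac{5}{3} e_{13} - \frac{7}{5} e_{23}.
Quaternion conjugation is reversion on the even subalgebra: the scalar is fixed and every grade-2 blade flips sign, giving -1 + 8 e_{12} + \frac{5}{3} e_{13} + \frac{7}{5} e_{23}; translating back:
Answer: -1 + \frac{7}{5}i + \frac{5}{3}j + 8k


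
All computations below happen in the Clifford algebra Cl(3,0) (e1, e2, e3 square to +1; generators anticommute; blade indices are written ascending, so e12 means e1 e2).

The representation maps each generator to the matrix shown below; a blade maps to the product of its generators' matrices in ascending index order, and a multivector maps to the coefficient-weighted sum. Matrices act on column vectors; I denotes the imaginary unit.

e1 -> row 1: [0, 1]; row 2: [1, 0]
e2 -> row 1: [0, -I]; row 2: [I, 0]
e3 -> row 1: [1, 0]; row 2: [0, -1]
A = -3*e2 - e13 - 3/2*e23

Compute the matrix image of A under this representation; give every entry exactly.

Bivector images (products of the table entries): rho(e13) = rho(e1)rho(e3) = row 1: [0, -1]; row 2: [1, 0]; rho(e23) = rho(e2)rho(e3) = row 1: [0, I]; row 2: [I, 0].
M = (-3)*rho(e2) + (-1)*rho(e13) + (-3/2)*rho(e23), summed entrywise:
Answer: row 1: [0, 1 + 3*I/2]; row 2: [-1 - 9*I/2, 0]


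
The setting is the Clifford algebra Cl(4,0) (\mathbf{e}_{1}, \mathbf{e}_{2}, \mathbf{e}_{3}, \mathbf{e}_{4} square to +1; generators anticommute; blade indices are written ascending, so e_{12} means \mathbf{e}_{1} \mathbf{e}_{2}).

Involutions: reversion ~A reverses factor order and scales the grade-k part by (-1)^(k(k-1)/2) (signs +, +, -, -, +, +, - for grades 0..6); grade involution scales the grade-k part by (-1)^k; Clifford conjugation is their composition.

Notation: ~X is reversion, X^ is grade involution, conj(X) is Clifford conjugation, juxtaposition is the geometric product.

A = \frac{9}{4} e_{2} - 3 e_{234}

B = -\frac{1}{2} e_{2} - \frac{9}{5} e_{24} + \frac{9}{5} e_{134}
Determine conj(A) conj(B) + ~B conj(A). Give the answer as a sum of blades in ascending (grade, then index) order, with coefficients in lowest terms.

first term: -\frac{9}{8} - \frac{27}{5} e_{3} - \frac{81}{20} e_{4} - \frac{27}{5} e_{12} - \frac{3}{2} e_{34} + \frac{81}{20} e_{1234}
second term: \frac{9}{8} - \frac{27}{5} e_{3} + \frac{81}{20} e_{4} - \frac{27}{5} e_{12} + \frac{3}{2} e_{34} + \frac{81}{20} e_{1234}
Answer: -\frac{54}{5} e_{3} - \frac{54}{5} e_{12} + \frac{81}{10} e_{1234}


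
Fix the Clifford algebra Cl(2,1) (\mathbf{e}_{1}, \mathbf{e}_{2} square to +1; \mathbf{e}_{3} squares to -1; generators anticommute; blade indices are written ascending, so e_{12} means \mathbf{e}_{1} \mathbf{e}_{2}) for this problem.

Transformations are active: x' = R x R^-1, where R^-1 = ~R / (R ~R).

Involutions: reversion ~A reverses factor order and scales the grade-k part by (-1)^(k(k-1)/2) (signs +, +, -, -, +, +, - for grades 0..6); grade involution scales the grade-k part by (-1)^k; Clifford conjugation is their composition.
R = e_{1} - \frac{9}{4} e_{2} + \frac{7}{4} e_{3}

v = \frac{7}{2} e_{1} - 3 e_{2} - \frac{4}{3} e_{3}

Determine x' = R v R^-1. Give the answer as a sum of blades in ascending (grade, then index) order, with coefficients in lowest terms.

~R = e_{1} - \frac{9}{4} e_{2} + \frac{7}{4} e_{3}, and R ~R = 3, so R^-1 = ~R / (3).
R v = \frac{151}{12} + \frac{39}{8} e_{12} - \frac{179}{24} e_{13} + \frac{33}{4} e_{23}
Answer: \frac{44}{9} e_{1} - \frac{127}{8} e_{2} + \frac{1153}{72} e_{3}


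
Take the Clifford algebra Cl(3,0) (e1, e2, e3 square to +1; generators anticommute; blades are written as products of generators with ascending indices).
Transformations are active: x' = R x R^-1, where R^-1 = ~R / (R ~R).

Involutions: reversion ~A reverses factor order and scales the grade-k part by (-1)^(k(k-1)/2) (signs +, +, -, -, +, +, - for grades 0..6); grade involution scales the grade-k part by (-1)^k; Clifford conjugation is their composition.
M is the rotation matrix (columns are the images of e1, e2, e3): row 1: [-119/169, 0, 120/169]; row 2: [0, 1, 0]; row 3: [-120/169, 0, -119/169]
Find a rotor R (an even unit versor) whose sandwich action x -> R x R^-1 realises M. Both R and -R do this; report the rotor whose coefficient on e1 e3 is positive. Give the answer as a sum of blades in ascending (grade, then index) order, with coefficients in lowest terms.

Method: write R = a + b12*e1 e2 + b13*e1 e3 + b23*e2 e3 with a^2 + b12^2 + b13^2 + b23^2 = 1 (so R^-1 = ~R). Expanding the columns R e_j ~R gives tr M = 4a^2 - 1 and, from the antisymmetric part, M21 - M12 = -4a*b12, M13 - M31 = 4a*b13, M32 - M23 = -4a*b23.
Here tr M = -69/169, so a^2 = (1 + tr M)/4 = 25/169 and a = ±5/13. Taking a = 5/13: M21 - M12 = 0, M13 - M31 = 240/169, M32 - M23 = 0, giving b12 = 0, b13 = 12/13, b23 = 0, i.e. R = 5/13 + 12/13*e1 e3.
Its e1 e3 coefficient is already positive.
Answer: 5/13 + 12/13*e1 e3. Note: both R and -R realise this M (trace -69/169); the covering map identifies them, and the e1 e3-coefficient sign is the tie-breaker.


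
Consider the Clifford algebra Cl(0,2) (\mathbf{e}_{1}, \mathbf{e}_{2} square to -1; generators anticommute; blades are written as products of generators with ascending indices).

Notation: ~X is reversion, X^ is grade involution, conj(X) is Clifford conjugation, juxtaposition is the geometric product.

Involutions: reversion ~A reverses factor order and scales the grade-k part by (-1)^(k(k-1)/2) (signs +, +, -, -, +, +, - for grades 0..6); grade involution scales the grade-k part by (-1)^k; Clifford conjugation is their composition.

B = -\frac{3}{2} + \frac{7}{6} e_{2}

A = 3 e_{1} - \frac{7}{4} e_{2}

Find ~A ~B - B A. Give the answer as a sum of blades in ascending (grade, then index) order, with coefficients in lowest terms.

first term: \frac{49}{24} - \frac{9}{2} e_{1} + \frac{21}{8} e_{2} + \frac{7}{2} e_{1} e_{2}
second term: \frac{49}{24} - \frac{9}{2} e_{1} + \frac{21}{8} e_{2} - \frac{7}{2} e_{1} e_{2}
Answer: 7 e_{1} e_{2}


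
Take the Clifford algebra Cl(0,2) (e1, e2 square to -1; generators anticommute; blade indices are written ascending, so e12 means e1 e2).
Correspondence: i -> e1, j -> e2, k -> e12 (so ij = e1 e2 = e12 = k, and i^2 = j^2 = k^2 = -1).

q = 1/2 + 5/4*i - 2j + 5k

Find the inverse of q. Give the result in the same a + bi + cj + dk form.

In blades: q = 1/2 + 5/4*e1 - 2*e2 + 5*e12.
With qbar = 1/2 - 5/4*e1 + 2*e2 - 5*e12 (scalar fixed, mapped units negated), q qbar = 493/16 (the sum of squared coefficients), so q^-1 = qbar / (493/16) = 8/493 - 20/493*e1 + 32/493*e2 - 80/493*e12; translating back:
Answer: 8/493 - 20/493*i + 32/493*j - 80/493*k


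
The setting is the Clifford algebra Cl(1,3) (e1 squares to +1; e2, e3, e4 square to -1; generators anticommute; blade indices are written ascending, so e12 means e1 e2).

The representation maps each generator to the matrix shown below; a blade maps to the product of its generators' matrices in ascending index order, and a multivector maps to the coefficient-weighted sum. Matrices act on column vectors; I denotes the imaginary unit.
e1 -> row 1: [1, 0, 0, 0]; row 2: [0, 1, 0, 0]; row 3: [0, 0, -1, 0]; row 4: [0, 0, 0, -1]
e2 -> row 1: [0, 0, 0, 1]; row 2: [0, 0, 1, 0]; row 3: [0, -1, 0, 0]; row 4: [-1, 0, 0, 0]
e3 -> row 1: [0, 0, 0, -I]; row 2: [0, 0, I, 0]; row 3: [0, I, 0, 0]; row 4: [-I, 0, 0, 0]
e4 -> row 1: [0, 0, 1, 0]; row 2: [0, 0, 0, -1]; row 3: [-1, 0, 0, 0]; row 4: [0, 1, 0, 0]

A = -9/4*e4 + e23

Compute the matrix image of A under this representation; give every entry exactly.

Bivector images (products of the table entries): rho(e23) = rho(e2)rho(e3) = row 1: [-I, 0, 0, 0]; row 2: [0, I, 0, 0]; row 3: [0, 0, -I, 0]; row 4: [0, 0, 0, I].
M = (-9/4)*rho(e4) + (1)*rho(e23), summed entrywise:
Answer: row 1: [-I, 0, -9/4, 0]; row 2: [0, I, 0, 9/4]; row 3: [9/4, 0, -I, 0]; row 4: [0, -9/4, 0, I]


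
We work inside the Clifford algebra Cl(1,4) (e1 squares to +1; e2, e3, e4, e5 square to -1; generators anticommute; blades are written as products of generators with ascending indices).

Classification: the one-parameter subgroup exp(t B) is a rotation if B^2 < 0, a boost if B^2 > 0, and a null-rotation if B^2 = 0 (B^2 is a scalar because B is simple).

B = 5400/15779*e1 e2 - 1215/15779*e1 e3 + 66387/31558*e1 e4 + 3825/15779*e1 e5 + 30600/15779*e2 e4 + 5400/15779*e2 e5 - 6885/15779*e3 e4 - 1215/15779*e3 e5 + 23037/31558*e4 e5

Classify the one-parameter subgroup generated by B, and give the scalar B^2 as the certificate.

B^2 term by term: the squares give (5400/15779)^2*(e1 e2)^2 + (-1215/15779)^2*(e1 e3)^2 + (66387/31558)^2*(e1 e4)^2 + (3825/15779)^2*(e1 e5)^2 + (30600/15779)^2*(e2 e4)^2 + (5400/15779)^2*(e2 e5)^2 + (-6885/15779)^2*(e3 e4)^2 + (-1215/15779)^2*(e3 e5)^2 + (23037/31558)^2*(e4 e5)^2 = 29160000/248976841*(+1) + 1476225/248976841*(+1) + 4407233769/995907364*(+1) + 14630625/248976841*(+1) + 936360000/248976841*(-1) + 29160000/248976841*(-1) + 47403225/248976841*(-1) + 1476225/248976841*(-1) + 530703369/995907364*(-1) = 0 (each basis 2-blade squares to minus the product of its generators' squares); cross terms between blades sharing an index anticommute and cancel; the commuting (index-disjoint) pairs give grade-4 terms 2*c*c'*(blade product), which cancel blade by blade — e1 e2 e3 e4: -74358000/248976841 + 74358000/248976841 = 0; e1 e2 e3 e5: -13122000/248976841 + 13122000/248976841 = 0; e1 e2 e4 e5: 124399800/248976841 - 358489800/248976841 + 234090000/248976841 = 0; e1 e3 e4 e5: -27989955/248976841 + 80660205/248976841 - 52670250/248976841 = 0; e2 e3 e4 e5: 74358000/248976841 - 74358000/248976841 = 0 — confirming B is simple. So B^2 = 0.
Answer: null-rotation, certificate B^2 = 0. Certificate logic: 0 is a conjugation-invariant scalar, so its sign fixes rotation versus boost versus null-rotation outright.


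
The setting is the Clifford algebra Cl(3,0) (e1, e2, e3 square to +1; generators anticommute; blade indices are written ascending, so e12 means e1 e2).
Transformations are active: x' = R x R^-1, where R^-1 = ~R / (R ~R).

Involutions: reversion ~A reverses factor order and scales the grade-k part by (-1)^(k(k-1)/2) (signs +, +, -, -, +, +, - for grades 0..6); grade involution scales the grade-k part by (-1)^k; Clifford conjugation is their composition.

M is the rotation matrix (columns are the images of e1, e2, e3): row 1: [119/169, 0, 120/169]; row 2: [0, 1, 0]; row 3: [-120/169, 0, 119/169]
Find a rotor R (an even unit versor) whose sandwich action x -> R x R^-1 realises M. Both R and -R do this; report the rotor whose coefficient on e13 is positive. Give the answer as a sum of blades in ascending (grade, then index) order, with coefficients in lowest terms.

Method: write R = a + b12*e12 + b13*e13 + b23*e23 with a^2 + b12^2 + b13^2 + b23^2 = 1 (so R^-1 = ~R). Expanding the columns R e_j ~R gives tr M = 4a^2 - 1 and, from the antisymmetric part, M21 - M12 = -4a*b12, M13 - M31 = 4a*b13, M32 - M23 = -4a*b23.
Here tr M = 407/169, so a^2 = (1 + tr M)/4 = 144/169 and a = ±12/13. Taking a = 12/13: M21 - M12 = 0, M13 - M31 = 240/169, M32 - M23 = 0, giving b12 = 0, b13 = 5/13, b23 = 0, i.e. R = 12/13 + 5/13*e13.
Its e13 coefficient is already positive.
Answer: 12/13 + 5/13*e13. Recall the cover is two-to-one: with M of trace 407/169, both preimages act alike, and the stated e13 sign chooses the sheet.


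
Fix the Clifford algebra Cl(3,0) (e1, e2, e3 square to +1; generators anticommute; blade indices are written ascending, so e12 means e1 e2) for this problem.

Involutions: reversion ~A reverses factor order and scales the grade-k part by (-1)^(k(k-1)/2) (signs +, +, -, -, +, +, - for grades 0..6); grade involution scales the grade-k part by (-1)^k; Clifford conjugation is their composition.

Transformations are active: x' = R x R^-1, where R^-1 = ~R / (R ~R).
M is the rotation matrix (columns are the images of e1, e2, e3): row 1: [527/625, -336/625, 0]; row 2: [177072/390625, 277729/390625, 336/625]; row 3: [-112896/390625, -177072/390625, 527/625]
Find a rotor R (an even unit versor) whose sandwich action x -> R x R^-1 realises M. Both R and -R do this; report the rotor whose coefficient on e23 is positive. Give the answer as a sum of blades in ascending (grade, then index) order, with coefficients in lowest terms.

Method: write R = a + b12*e12 + b13*e13 + b23*e23 with a^2 + b12^2 + b13^2 + b23^2 = 1 (so R^-1 = ~R). Expanding the columns R e_j ~R gives tr M = 4a^2 - 1 and, from the antisymmetric part, M21 - M12 = -4a*b12, M13 - M31 = 4a*b13, M32 - M23 = -4a*b23.
Here tr M = 936479/390625, so a^2 = (1 + tr M)/4 = 331776/390625 and a = ±576/625. Taking a = 576/625: M21 - M12 = 387072/390625, M13 - M31 = 112896/390625, M32 - M23 = -387072/390625, giving b12 = -168/625, b13 = 49/625, b23 = 168/625, i.e. R = 576/625 - 168/625*e12 + 49/625*e13 + 168/625*e23.
Its e23 coefficient is already positive.
Answer: 576/625 - 168/625*e12 + 49/625*e13 + 168/625*e23. Uniqueness: Spin(3) -> SO(3) maps R and -R to the same rotation of trace 936479/390625; fixing the sign of the e23 coefficient removes the ambiguity.


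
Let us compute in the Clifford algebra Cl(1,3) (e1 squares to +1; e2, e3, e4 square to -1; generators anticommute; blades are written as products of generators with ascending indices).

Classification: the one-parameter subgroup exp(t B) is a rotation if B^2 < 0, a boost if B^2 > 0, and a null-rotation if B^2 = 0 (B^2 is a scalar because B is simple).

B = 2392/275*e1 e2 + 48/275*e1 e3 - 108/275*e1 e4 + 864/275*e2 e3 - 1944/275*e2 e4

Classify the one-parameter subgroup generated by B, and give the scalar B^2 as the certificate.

B^2 term by term: the squares give (2392/275)^2*(e1 e2)^2 + (48/275)^2*(e1 e3)^2 + (-108/275)^2*(e1 e4)^2 + (864/275)^2*(e2 e3)^2 + (-1944/275)^2*(e2 e4)^2 = 5721664/75625*(+1) + 2304/75625*(+1) + 11664/75625*(+1) + 746496/75625*(-1) + 3779136/75625*(-1) = 16 (each basis 2-blade squares to minus the product of its generators' squares); cross terms between blades sharing an index anticommute and cancel; the commuting (index-disjoint) pairs give grade-4 terms 2*c*c'*(blade product), which cancel blade by blade — e1 e2 e3 e4: 186624/75625 - 186624/75625 = 0 — confirming B is simple. So B^2 = 16.
Answer: boost, certificate B^2 = 16. One invariant decides it: the square 16 survives every conjugation, and its sign is exactly the classification.


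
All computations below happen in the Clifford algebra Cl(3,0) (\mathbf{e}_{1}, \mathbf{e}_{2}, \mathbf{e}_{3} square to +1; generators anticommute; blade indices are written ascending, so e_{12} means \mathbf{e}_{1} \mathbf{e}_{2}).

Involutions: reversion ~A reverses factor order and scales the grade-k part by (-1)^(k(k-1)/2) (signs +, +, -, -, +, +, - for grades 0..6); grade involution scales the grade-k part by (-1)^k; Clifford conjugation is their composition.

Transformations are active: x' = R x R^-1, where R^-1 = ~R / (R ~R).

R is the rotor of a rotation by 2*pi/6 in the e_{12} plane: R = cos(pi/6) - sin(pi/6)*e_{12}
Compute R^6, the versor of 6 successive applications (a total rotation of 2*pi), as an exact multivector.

Rotor phase runs at HALF the rotation angle; powers of one rotor simply add phase, so after 6 steps in e_{12} the phase is 6*pi/6 = \pi and R^6 = cos(\pi) - sin(\pi)*e_{12}.
cos(\pi) = -1 and sin(\pi) = 0, so R^6 = -1. The total rotation 2*pi is 1 full turn, so every vector returns to itself, yet the rotor is -1, on the OTHER sheet of the double cover (an odd number of 2*pi turns).
Answer: -1


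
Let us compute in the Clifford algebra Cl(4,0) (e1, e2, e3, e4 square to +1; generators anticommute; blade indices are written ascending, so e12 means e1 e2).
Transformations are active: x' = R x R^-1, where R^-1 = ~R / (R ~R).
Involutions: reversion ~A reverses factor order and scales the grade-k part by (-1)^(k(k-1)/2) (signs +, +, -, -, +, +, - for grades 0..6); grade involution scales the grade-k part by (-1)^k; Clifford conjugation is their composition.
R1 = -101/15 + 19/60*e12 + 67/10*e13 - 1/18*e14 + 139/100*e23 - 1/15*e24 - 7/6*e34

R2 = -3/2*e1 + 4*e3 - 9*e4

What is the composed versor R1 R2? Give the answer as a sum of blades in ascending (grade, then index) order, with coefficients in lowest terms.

Distribute over the terms of R2 (each basis-blade product reordered to ascending indices, repeated generators contracted through their squares):
R1 (-3/2*e1) = 101/10*e1 + 19/40*e2 + 201/20*e3 - 1/12*e4 - 417/200*e123 + 1/10*e124 + 7/4*e134
R1 (4*e3) = 134/5*e1 + 139/25*e2 - 404/15*e3 + 14/3*e4 + 19/15*e123 + 2/9*e134 + 4/15*e234
R1 (-9*e4) = 1/2*e1 + 3/5*e2 + 21/2*e3 + 303/5*e4 - 57/20*e124 - 603/10*e134 - 1251/100*e234
Summing the partial products and collecting blades:
Answer: 187/5*e1 + 1327/200*e2 - 383/60*e3 + 3911/60*e4 - 491/600*e123 - 11/4*e124 - 10499/180*e134 - 3673/300*e234


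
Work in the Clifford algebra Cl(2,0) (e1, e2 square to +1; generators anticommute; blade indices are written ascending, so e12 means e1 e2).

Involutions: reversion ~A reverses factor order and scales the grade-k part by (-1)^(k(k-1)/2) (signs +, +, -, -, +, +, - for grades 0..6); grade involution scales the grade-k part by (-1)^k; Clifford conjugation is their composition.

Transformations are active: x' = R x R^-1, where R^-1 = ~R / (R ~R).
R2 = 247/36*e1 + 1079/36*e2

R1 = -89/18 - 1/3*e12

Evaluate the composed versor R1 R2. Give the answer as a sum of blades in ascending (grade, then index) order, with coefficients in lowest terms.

Distribute over the terms of R1 (each basis-blade product reordered to ascending indices, repeated generators contracted through their squares):
(-89/18) R2 = -21983/648*e1 - 96031/648*e2
(-1/3*e12) R2 = -1079/108*e1 + 247/108*e2
Summing the partial products and collecting blades:
Answer: -28457/648*e1 - 94549/648*e2


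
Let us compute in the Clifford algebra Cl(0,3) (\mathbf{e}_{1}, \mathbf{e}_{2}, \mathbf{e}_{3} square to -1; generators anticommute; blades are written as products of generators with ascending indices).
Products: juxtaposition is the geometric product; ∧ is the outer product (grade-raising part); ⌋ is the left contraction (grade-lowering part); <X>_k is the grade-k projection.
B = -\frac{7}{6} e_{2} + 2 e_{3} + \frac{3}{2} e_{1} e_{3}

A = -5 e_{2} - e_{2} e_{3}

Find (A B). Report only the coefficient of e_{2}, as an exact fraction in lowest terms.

step 1: -\frac{35}{6} + 2 e_{2} + \frac{7}{6} e_{3} + \frac{3}{2} e_{1} e_{2} - 10 e_{2} e_{3} + \frac{15}{2} e_{1} e_{2} e_{3}
Answer: 2


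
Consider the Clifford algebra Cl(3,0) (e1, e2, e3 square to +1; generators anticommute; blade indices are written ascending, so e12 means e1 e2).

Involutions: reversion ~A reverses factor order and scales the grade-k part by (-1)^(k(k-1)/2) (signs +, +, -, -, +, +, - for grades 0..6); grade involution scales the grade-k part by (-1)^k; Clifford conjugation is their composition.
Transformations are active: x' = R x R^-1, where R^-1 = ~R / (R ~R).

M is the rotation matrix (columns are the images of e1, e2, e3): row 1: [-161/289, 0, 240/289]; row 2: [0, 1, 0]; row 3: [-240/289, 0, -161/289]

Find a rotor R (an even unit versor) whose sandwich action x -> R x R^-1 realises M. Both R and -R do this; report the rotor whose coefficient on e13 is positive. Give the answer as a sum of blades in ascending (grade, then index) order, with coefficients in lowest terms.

Method: write R = a + b12*e12 + b13*e13 + b23*e23 with a^2 + b12^2 + b13^2 + b23^2 = 1 (so R^-1 = ~R). Expanding the columns R e_j ~R gives tr M = 4a^2 - 1 and, from the antisymmetric part, M21 - M12 = -4a*b12, M13 - M31 = 4a*b13, M32 - M23 = -4a*b23.
Here tr M = -33/289, so a^2 = (1 + tr M)/4 = 64/289 and a = ±8/17. Taking a = 8/17: M21 - M12 = 0, M13 - M31 = 480/289, M32 - M23 = 0, giving b12 = 0, b13 = 15/17, b23 = 0, i.e. R = 8/17 + 15/17*e13.
Its e13 coefficient is already positive.
Answer: 8/17 + 15/17*e13. Why the constraint matters: R and -R act identically through the sandwich — M has trace -33/289 either way — so only the sign condition on e13 picks one of the two preimages.


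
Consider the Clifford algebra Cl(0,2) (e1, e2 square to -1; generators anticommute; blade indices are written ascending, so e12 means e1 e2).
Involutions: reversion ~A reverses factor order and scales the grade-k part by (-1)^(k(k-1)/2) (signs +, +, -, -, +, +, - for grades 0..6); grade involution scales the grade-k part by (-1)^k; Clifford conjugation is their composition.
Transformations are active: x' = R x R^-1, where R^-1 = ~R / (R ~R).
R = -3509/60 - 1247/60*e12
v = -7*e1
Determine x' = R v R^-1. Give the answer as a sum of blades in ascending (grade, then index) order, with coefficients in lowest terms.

~R = -3509/60 + 1247/60*e12, and R ~R = 1386809/360, so R^-1 = ~R / (1386809/360).
R v = 24563/60*e1 + 8729/60*e2
Answer: -44772/8245*e1 - 36421/8245*e2


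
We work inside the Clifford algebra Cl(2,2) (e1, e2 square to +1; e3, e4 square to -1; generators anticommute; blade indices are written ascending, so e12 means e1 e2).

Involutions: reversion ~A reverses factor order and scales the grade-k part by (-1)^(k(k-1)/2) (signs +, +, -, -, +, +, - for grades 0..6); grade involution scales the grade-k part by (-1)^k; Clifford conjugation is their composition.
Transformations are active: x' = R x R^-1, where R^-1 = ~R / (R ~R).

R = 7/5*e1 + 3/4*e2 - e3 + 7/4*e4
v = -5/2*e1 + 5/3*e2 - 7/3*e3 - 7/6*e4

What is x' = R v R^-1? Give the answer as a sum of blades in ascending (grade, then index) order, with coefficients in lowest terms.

~R = 7/5*e1 + 3/4*e2 - e3 + 7/4*e4, and R ~R = -77/50, so R^-1 = ~R / (-77/50).
R v = -61/24 + 101/24*e12 - 173/30*e13 + 329/120*e14 - 1/12*e23 - 91/24*e24 + 21/4*e34
Answer: 235/33*e1 + 1495/1848*e2 - 149/154*e3 + 611/88*e4


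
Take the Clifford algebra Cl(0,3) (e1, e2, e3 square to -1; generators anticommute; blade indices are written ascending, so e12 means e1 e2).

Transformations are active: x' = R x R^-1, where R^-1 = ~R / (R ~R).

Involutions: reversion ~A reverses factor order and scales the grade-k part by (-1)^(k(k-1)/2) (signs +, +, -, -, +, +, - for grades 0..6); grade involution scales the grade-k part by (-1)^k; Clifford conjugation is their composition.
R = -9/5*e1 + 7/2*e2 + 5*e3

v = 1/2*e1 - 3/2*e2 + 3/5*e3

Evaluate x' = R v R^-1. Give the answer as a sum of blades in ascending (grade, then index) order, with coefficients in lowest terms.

~R = -9/5*e1 + 7/2*e2 + 5*e3, and R ~R = -4049/100, so R^-1 = ~R / (-4049/100).
R v = 63/20 + 19/20*e12 - 179/50*e13 + 48/5*e23
Answer: -1781/8098*e1 + 7737/8098*e2 - 27897/20245*e3


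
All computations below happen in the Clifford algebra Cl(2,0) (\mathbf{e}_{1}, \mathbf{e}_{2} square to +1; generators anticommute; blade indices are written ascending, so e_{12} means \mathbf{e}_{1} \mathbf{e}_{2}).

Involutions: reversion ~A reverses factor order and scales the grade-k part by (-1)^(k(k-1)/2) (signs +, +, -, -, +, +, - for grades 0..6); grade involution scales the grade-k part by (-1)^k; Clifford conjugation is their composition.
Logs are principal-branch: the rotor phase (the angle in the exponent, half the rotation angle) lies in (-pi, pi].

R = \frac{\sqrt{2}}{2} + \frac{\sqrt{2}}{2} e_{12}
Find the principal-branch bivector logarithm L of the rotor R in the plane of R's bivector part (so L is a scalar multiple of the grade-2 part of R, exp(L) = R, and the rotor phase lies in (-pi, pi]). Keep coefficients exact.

The scalar part of R is \frac{\sqrt{2}}{2}, which pins the rotor phase on the principal branch; dividing the bivector part by the sine of that phase recovers the unit plane, and L is the phase times that plane.
Concretely: cos(phase) = \frac{\sqrt{2}}{2} gives phase = ±\frac{\pi}{4}, and since phase/sin(phase) is even the sign is immaterial: L = (phase/sin(phase)) * <R>_2 = (\frac{\sqrt{2} \pi}{4}) * <R>_2.
Answer: \frac{\pi}{4} e_{12}


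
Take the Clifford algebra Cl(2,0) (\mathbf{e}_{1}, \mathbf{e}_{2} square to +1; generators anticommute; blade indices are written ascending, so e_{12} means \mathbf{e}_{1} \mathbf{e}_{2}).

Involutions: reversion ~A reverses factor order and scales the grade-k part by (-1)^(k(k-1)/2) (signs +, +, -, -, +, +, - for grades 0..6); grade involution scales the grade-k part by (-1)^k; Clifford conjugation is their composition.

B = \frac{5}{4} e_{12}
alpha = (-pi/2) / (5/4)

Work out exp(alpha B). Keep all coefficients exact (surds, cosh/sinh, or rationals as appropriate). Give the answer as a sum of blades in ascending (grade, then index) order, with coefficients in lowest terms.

B^2 = (\frac{5}{4})^2*(e_{12})^2 = \frac{25}{16}*(-1) = -\frac{25}{16} (a basis 2-blade squares to minus the product of its generators' squares).
B^2 = -\frac{25}{16} — B^2 < 0, so the exponential closes trigonometrically: l = \frac{5}{4}, alpha*l = - \frac{\pi}{2}, so exp(alpha B) = cos(- \frac{\pi}{2}) + (sin(- \frac{\pi}{2})/(\frac{5}{4}))*B = 0 + (- \frac{4}{5})*B.
Answer: -e_{12}


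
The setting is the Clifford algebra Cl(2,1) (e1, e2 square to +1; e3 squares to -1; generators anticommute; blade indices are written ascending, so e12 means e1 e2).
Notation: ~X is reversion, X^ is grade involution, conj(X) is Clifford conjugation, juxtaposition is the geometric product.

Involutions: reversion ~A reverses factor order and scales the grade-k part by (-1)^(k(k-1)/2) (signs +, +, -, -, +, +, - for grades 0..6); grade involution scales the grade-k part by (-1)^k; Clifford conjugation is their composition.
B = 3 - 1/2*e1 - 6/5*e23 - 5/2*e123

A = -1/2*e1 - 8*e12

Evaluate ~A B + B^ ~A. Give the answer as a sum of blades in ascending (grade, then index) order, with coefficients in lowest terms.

first term: 1/4 - 3/2*e1 + 4*e2 + 20*e3 + 24*e12 - 48/5*e13 + 5/4*e23 + 3/5*e123
second term: -1/4 - 3/2*e1 + 4*e2 - 20*e3 + 24*e12 + 48/5*e13 - 5/4*e23 + 3/5*e123
Answer: -3*e1 + 8*e2 + 48*e12 + 6/5*e123


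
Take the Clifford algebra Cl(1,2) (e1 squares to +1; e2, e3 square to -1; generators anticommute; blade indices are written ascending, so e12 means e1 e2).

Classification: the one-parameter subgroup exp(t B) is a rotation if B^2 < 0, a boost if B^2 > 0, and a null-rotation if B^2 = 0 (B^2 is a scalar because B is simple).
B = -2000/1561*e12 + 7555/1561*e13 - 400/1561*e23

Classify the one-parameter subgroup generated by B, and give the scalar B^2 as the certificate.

B^2 term by term: the squares give (-2000/1561)^2*(e12)^2 + (7555/1561)^2*(e13)^2 + (-400/1561)^2*(e23)^2 = 4000000/2436721*(+1) + 57078025/2436721*(+1) + 160000/2436721*(-1) = 25 (each basis 2-blade squares to minus the product of its generators' squares); cross terms between blades sharing an index anticommute and cancel. So B^2 = 25.
Answer: boost, certificate B^2 = 25. B^2 = 25 is basis-independent, so its sign is the whole story.


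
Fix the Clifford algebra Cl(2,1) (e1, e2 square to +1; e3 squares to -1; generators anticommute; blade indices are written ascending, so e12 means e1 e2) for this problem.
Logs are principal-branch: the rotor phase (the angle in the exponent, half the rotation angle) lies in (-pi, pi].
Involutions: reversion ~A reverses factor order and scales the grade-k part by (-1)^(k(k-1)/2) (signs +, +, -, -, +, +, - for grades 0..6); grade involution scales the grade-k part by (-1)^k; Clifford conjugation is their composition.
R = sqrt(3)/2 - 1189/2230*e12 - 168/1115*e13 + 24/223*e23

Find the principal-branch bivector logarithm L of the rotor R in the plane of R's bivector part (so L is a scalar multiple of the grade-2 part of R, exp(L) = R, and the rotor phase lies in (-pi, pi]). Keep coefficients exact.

The scalar part of R is sqrt(3)/2, which pins the rotor phase on the principal branch; dividing the bivector part by the sine of that phase recovers the unit plane, and L is the phase times that plane.
Concretely: cos(phase) = sqrt(3)/2 gives phase = ±pi/6, and since phase/sin(phase) is even the sign is immaterial: L = (phase/sin(phase)) * <R>_2 = (pi/3) * <R>_2.
Answer: -1189*pi/6690*e12 - 56*pi/1115*e13 + 8*pi/223*e23


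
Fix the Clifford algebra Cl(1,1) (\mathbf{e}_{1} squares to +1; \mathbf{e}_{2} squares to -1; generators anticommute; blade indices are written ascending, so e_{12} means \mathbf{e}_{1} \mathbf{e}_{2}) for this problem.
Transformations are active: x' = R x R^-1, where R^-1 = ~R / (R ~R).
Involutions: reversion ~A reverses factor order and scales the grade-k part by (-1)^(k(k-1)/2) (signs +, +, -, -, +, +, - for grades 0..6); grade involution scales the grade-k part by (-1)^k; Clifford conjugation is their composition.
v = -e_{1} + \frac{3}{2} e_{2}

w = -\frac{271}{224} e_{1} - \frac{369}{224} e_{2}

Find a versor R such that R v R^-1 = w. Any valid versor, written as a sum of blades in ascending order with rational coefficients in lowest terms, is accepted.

Why this works: both vectors square to -\frac{5}{4}, so q(v) = q(w) and R = v + w = -\frac{495}{224} e_{1} - \frac{33}{224} e_{2} carries v to w — its own direction survives, the complement (v - w)/2 flips.
Answer: -\frac{495}{224} e_{1} - \frac{33}{224} e_{2}


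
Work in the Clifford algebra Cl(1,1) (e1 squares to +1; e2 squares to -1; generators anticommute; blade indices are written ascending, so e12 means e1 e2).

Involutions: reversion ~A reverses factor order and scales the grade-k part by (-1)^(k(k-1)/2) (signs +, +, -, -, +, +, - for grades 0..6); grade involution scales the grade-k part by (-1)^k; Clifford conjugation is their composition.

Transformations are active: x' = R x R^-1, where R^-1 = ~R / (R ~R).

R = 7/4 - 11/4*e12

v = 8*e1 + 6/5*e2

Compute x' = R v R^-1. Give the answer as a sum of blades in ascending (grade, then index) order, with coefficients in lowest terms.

~R = 7/4 + 11/4*e12, and R ~R = -9/2, so R^-1 = ~R / (-9/2).
R v = 173/10*e1 + 241/10*e2
Answer: -1931/90*e1 - 359/18*e2


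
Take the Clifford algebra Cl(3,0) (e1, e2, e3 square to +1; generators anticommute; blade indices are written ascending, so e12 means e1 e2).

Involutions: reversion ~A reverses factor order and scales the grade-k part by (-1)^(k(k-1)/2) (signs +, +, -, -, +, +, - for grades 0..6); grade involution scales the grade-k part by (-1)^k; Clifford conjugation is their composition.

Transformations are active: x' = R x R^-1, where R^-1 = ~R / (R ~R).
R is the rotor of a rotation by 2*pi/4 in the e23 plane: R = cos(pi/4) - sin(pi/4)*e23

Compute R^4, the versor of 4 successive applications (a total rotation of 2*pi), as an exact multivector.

Because a rotor carries half the rotation angle, composing 4 copies of this e23-plane rotor multiplies the phase: 4*(pi/4) = pi, hence R^4 = cos(pi) - sin(pi)*e23.
cos(pi) = -1 and sin(pi) = 0, so R^4 = -1. The total rotation 2*pi is 1 full turn, so every vector returns to itself, yet the rotor is -1, on the OTHER sheet of the double cover (an odd number of 2*pi turns).
Answer: -1


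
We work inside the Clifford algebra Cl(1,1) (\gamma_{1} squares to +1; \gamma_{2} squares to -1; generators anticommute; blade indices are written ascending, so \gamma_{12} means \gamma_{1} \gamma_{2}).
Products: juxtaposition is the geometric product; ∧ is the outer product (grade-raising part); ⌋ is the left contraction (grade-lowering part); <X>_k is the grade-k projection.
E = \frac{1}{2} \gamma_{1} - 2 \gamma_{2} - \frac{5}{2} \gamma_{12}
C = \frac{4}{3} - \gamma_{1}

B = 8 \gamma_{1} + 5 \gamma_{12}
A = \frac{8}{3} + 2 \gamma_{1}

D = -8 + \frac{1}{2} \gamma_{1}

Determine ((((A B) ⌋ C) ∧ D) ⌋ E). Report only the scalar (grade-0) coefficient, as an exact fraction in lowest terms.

step 1: 16 + \frac{64}{3} \gamma_{1} + 10 \gamma_{2} + \frac{40}{3} \gamma_{12}
step 2: -16 \gamma_{1}
step 3: 128 \gamma_{1}
step 4: 64 - 320 \gamma_{2}
Answer: 64


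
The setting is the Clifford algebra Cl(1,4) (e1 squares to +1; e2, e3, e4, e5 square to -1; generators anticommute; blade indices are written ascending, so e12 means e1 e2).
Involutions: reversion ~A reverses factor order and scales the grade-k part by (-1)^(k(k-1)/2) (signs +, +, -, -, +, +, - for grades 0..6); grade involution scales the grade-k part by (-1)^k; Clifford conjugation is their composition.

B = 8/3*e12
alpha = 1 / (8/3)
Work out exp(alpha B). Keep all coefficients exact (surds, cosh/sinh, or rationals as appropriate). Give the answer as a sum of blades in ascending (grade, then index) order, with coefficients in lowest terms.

B^2 = (8/3)^2*(e12)^2 = 64/9*(+1) = 64/9 (a basis 2-blade squares to minus the product of its generators' squares).
B^2 = 64/9 — the series telescopes hyperbolically here: l = 8/3, alpha*l = 1, so exp(alpha B) = cosh(1) + (sinh(1)/(8/3))*B = cosh(1) + (3*sinh(1)/8)*B.
Answer: cosh(1) + sinh(1)*e12


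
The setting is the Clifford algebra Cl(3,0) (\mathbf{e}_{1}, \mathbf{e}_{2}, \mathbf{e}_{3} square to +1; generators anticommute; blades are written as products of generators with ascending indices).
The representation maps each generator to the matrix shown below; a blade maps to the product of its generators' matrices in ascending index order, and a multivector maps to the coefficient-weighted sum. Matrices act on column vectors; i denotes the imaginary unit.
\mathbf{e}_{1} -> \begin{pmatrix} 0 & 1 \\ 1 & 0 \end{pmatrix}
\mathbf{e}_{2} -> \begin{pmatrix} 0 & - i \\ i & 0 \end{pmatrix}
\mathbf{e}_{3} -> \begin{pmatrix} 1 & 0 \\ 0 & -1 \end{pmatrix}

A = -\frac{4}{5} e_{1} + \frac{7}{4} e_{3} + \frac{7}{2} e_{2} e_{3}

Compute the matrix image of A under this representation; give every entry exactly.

Bivector images (products of the table entries): rho(e_{2} e_{3}) = rho(\mathbf{e}_{2})rho(\mathbf{e}_{3}) = \begin{pmatrix} 0 & i \\ i & 0 \end{pmatrix}.
M = (-\frac{4}{5})*rho(e_{1}) + (\frac{7}{4})*rho(e_{3}) + (\frac{7}{2})*rho(e_{2} e_{3}), summed entrywise:
Answer: \begin{pmatrix} \frac{7}{4} & - \frac{4}{5} + \frac{7 i}{2} \\ - \frac{4}{5} + \frac{7 i}{2} & - \frac{7}{4} \end{pmatrix}


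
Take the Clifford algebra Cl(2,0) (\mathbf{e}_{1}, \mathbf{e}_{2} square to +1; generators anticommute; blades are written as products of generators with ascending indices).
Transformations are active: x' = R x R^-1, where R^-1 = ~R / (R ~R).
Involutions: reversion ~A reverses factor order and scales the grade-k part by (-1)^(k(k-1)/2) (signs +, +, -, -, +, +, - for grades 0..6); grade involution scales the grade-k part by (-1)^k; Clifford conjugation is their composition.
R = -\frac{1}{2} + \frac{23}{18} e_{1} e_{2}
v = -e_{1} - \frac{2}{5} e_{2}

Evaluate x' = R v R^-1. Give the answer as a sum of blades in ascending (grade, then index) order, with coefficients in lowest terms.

~R = -\frac{1}{2} - \frac{23}{18} e_{1} e_{2}, and R ~R = \frac{305}{162}, so R^-1 = ~R / (\frac{305}{162}).
R v = -\frac{1}{90} e_{1} + \frac{133}{90} e_{2}
Answer: \frac{1534}{1525} e_{1} - \frac{587}{1525} e_{2}


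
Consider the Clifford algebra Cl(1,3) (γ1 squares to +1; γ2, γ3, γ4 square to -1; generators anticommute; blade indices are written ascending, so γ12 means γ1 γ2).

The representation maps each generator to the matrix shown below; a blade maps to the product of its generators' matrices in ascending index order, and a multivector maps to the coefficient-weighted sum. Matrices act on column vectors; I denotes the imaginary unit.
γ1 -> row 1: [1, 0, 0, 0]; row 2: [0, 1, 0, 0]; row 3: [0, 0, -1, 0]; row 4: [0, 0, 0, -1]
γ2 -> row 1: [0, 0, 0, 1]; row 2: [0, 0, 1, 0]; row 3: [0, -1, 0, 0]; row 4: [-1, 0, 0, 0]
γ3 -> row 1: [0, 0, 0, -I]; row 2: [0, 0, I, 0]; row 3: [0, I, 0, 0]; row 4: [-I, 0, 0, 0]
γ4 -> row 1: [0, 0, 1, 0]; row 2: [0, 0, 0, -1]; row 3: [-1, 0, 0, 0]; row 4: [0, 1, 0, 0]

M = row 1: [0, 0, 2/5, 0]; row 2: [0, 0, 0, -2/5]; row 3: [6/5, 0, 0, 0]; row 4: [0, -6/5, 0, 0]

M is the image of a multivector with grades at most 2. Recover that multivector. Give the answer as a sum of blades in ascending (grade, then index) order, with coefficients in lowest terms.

Method: the blade images are trace-orthogonal — tr(rho(e_A) rho(e_B)^-1) = 4 if A = B and 0 otherwise — and rho(e_A)^-1 = (e_A)^2 * rho(e_A) with (e_A)^2 = +1 or -1, so the coefficient of e_A in the preimage is (e_A)^2 * tr(M rho(e_A))/4.
Nonzero projections over blades of grade <= 2: γ4: (γ4)^2 = -1, tr(M rho(γ4)) = 8/5, coefficient -2/5; γ14: (γ14)^2 = +1, tr(M rho(γ14)) = 16/5, coefficient 4/5. Every other blade of grade <= 2 projects to 0.
Answer: -2/5*γ4 + 4/5*γ14
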